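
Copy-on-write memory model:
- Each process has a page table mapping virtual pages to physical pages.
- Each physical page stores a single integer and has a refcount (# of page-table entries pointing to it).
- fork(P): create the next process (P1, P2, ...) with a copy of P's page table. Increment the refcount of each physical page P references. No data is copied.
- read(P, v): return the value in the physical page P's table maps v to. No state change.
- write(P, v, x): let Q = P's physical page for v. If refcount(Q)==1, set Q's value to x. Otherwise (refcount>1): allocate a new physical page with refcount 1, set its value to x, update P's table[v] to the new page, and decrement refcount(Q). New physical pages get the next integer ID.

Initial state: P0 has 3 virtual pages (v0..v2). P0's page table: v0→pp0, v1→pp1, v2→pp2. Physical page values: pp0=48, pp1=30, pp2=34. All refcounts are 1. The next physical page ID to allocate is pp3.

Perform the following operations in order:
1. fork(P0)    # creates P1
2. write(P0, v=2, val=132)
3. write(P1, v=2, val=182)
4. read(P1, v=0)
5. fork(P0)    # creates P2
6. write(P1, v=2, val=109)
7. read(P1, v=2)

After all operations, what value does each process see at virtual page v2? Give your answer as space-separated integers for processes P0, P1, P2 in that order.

Op 1: fork(P0) -> P1. 3 ppages; refcounts: pp0:2 pp1:2 pp2:2
Op 2: write(P0, v2, 132). refcount(pp2)=2>1 -> COPY to pp3. 4 ppages; refcounts: pp0:2 pp1:2 pp2:1 pp3:1
Op 3: write(P1, v2, 182). refcount(pp2)=1 -> write in place. 4 ppages; refcounts: pp0:2 pp1:2 pp2:1 pp3:1
Op 4: read(P1, v0) -> 48. No state change.
Op 5: fork(P0) -> P2. 4 ppages; refcounts: pp0:3 pp1:3 pp2:1 pp3:2
Op 6: write(P1, v2, 109). refcount(pp2)=1 -> write in place. 4 ppages; refcounts: pp0:3 pp1:3 pp2:1 pp3:2
Op 7: read(P1, v2) -> 109. No state change.
P0: v2 -> pp3 = 132
P1: v2 -> pp2 = 109
P2: v2 -> pp3 = 132

Answer: 132 109 132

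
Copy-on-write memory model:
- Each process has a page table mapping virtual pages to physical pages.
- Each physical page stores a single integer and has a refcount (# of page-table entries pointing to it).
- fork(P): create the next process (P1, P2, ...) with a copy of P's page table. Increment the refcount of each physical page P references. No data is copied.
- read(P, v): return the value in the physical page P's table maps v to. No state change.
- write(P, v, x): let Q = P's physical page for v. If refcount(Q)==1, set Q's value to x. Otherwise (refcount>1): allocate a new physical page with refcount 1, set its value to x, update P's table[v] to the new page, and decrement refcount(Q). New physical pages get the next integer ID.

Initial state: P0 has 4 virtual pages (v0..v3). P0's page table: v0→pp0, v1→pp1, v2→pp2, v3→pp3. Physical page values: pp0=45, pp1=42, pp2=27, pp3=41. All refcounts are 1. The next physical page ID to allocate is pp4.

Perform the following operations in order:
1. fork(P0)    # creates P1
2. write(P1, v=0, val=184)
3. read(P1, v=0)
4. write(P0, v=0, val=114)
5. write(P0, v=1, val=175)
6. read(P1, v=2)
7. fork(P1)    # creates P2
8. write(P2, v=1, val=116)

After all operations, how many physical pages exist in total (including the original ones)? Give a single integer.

Answer: 7

Derivation:
Op 1: fork(P0) -> P1. 4 ppages; refcounts: pp0:2 pp1:2 pp2:2 pp3:2
Op 2: write(P1, v0, 184). refcount(pp0)=2>1 -> COPY to pp4. 5 ppages; refcounts: pp0:1 pp1:2 pp2:2 pp3:2 pp4:1
Op 3: read(P1, v0) -> 184. No state change.
Op 4: write(P0, v0, 114). refcount(pp0)=1 -> write in place. 5 ppages; refcounts: pp0:1 pp1:2 pp2:2 pp3:2 pp4:1
Op 5: write(P0, v1, 175). refcount(pp1)=2>1 -> COPY to pp5. 6 ppages; refcounts: pp0:1 pp1:1 pp2:2 pp3:2 pp4:1 pp5:1
Op 6: read(P1, v2) -> 27. No state change.
Op 7: fork(P1) -> P2. 6 ppages; refcounts: pp0:1 pp1:2 pp2:3 pp3:3 pp4:2 pp5:1
Op 8: write(P2, v1, 116). refcount(pp1)=2>1 -> COPY to pp6. 7 ppages; refcounts: pp0:1 pp1:1 pp2:3 pp3:3 pp4:2 pp5:1 pp6:1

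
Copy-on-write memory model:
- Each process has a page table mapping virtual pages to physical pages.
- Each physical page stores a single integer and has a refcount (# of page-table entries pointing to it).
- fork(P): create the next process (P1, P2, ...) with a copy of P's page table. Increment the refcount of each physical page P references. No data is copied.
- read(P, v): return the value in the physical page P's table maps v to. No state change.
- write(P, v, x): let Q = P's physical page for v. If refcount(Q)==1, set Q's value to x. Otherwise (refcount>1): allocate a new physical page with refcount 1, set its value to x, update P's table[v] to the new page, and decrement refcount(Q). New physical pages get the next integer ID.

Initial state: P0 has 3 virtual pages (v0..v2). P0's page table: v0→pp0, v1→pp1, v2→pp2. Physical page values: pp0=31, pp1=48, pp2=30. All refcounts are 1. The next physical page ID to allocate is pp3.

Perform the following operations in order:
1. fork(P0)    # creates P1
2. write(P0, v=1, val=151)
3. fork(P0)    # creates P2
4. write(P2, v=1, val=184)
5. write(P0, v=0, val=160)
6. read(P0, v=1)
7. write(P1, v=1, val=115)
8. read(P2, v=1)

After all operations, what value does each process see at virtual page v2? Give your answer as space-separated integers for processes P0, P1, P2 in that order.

Op 1: fork(P0) -> P1. 3 ppages; refcounts: pp0:2 pp1:2 pp2:2
Op 2: write(P0, v1, 151). refcount(pp1)=2>1 -> COPY to pp3. 4 ppages; refcounts: pp0:2 pp1:1 pp2:2 pp3:1
Op 3: fork(P0) -> P2. 4 ppages; refcounts: pp0:3 pp1:1 pp2:3 pp3:2
Op 4: write(P2, v1, 184). refcount(pp3)=2>1 -> COPY to pp4. 5 ppages; refcounts: pp0:3 pp1:1 pp2:3 pp3:1 pp4:1
Op 5: write(P0, v0, 160). refcount(pp0)=3>1 -> COPY to pp5. 6 ppages; refcounts: pp0:2 pp1:1 pp2:3 pp3:1 pp4:1 pp5:1
Op 6: read(P0, v1) -> 151. No state change.
Op 7: write(P1, v1, 115). refcount(pp1)=1 -> write in place. 6 ppages; refcounts: pp0:2 pp1:1 pp2:3 pp3:1 pp4:1 pp5:1
Op 8: read(P2, v1) -> 184. No state change.
P0: v2 -> pp2 = 30
P1: v2 -> pp2 = 30
P2: v2 -> pp2 = 30

Answer: 30 30 30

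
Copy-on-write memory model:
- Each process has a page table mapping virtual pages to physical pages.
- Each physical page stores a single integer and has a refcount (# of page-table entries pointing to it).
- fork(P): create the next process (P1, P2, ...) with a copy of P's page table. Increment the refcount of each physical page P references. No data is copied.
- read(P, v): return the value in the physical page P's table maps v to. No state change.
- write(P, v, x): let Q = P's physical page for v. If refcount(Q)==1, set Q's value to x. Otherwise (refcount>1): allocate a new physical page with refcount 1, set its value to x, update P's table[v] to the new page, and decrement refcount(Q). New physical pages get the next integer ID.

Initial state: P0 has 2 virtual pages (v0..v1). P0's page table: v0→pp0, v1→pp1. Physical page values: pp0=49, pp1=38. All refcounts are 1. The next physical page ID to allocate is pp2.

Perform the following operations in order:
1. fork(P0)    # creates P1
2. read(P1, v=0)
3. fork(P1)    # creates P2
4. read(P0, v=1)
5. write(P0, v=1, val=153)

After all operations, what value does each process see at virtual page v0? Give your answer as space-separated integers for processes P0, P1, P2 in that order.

Op 1: fork(P0) -> P1. 2 ppages; refcounts: pp0:2 pp1:2
Op 2: read(P1, v0) -> 49. No state change.
Op 3: fork(P1) -> P2. 2 ppages; refcounts: pp0:3 pp1:3
Op 4: read(P0, v1) -> 38. No state change.
Op 5: write(P0, v1, 153). refcount(pp1)=3>1 -> COPY to pp2. 3 ppages; refcounts: pp0:3 pp1:2 pp2:1
P0: v0 -> pp0 = 49
P1: v0 -> pp0 = 49
P2: v0 -> pp0 = 49

Answer: 49 49 49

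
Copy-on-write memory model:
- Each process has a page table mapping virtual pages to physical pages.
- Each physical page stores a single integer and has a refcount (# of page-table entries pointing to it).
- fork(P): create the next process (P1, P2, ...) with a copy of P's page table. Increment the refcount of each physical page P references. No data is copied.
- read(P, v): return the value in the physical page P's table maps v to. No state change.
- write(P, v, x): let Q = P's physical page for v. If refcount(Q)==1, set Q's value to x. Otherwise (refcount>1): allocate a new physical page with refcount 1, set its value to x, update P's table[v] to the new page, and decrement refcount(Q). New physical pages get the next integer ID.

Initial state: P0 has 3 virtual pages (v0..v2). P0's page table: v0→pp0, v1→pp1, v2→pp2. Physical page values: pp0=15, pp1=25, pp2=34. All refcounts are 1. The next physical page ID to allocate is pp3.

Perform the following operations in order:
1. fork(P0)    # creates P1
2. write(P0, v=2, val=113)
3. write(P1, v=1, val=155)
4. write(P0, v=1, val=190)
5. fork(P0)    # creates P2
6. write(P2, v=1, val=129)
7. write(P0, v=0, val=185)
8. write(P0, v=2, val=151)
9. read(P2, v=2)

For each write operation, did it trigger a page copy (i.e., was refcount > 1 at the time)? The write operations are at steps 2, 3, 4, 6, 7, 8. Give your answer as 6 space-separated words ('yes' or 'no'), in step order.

Op 1: fork(P0) -> P1. 3 ppages; refcounts: pp0:2 pp1:2 pp2:2
Op 2: write(P0, v2, 113). refcount(pp2)=2>1 -> COPY to pp3. 4 ppages; refcounts: pp0:2 pp1:2 pp2:1 pp3:1
Op 3: write(P1, v1, 155). refcount(pp1)=2>1 -> COPY to pp4. 5 ppages; refcounts: pp0:2 pp1:1 pp2:1 pp3:1 pp4:1
Op 4: write(P0, v1, 190). refcount(pp1)=1 -> write in place. 5 ppages; refcounts: pp0:2 pp1:1 pp2:1 pp3:1 pp4:1
Op 5: fork(P0) -> P2. 5 ppages; refcounts: pp0:3 pp1:2 pp2:1 pp3:2 pp4:1
Op 6: write(P2, v1, 129). refcount(pp1)=2>1 -> COPY to pp5. 6 ppages; refcounts: pp0:3 pp1:1 pp2:1 pp3:2 pp4:1 pp5:1
Op 7: write(P0, v0, 185). refcount(pp0)=3>1 -> COPY to pp6. 7 ppages; refcounts: pp0:2 pp1:1 pp2:1 pp3:2 pp4:1 pp5:1 pp6:1
Op 8: write(P0, v2, 151). refcount(pp3)=2>1 -> COPY to pp7. 8 ppages; refcounts: pp0:2 pp1:1 pp2:1 pp3:1 pp4:1 pp5:1 pp6:1 pp7:1
Op 9: read(P2, v2) -> 113. No state change.

yes yes no yes yes yes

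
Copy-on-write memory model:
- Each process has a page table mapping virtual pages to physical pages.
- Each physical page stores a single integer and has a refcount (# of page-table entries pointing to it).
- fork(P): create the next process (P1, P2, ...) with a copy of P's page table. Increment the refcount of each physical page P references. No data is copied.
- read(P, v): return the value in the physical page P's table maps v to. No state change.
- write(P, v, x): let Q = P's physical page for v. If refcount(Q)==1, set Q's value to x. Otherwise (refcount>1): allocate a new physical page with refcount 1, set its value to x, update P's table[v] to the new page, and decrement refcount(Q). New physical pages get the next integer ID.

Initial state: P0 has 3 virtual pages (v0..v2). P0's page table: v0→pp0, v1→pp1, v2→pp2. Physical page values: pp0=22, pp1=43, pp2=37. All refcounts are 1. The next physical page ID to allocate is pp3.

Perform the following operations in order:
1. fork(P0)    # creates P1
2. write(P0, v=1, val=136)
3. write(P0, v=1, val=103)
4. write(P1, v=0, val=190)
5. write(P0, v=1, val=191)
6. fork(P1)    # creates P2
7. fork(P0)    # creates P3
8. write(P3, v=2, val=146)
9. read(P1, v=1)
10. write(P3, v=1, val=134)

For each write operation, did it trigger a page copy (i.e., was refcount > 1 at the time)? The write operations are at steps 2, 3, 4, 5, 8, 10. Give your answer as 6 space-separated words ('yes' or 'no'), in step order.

Op 1: fork(P0) -> P1. 3 ppages; refcounts: pp0:2 pp1:2 pp2:2
Op 2: write(P0, v1, 136). refcount(pp1)=2>1 -> COPY to pp3. 4 ppages; refcounts: pp0:2 pp1:1 pp2:2 pp3:1
Op 3: write(P0, v1, 103). refcount(pp3)=1 -> write in place. 4 ppages; refcounts: pp0:2 pp1:1 pp2:2 pp3:1
Op 4: write(P1, v0, 190). refcount(pp0)=2>1 -> COPY to pp4. 5 ppages; refcounts: pp0:1 pp1:1 pp2:2 pp3:1 pp4:1
Op 5: write(P0, v1, 191). refcount(pp3)=1 -> write in place. 5 ppages; refcounts: pp0:1 pp1:1 pp2:2 pp3:1 pp4:1
Op 6: fork(P1) -> P2. 5 ppages; refcounts: pp0:1 pp1:2 pp2:3 pp3:1 pp4:2
Op 7: fork(P0) -> P3. 5 ppages; refcounts: pp0:2 pp1:2 pp2:4 pp3:2 pp4:2
Op 8: write(P3, v2, 146). refcount(pp2)=4>1 -> COPY to pp5. 6 ppages; refcounts: pp0:2 pp1:2 pp2:3 pp3:2 pp4:2 pp5:1
Op 9: read(P1, v1) -> 43. No state change.
Op 10: write(P3, v1, 134). refcount(pp3)=2>1 -> COPY to pp6. 7 ppages; refcounts: pp0:2 pp1:2 pp2:3 pp3:1 pp4:2 pp5:1 pp6:1

yes no yes no yes yes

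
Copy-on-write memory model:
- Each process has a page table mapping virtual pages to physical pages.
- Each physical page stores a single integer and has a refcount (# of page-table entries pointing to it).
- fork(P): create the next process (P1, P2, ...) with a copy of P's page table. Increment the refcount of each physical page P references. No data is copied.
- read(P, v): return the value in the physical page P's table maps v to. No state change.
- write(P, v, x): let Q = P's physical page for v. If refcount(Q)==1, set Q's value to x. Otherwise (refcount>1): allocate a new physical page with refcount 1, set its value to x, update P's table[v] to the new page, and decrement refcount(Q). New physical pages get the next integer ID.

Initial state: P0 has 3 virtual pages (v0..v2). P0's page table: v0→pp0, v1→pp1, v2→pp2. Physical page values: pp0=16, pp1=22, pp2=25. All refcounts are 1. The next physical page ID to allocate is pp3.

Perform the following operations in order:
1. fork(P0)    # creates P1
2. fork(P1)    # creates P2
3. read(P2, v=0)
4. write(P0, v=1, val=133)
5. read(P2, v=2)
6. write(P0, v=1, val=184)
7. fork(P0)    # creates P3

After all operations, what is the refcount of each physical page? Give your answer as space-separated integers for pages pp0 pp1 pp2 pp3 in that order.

Answer: 4 2 4 2

Derivation:
Op 1: fork(P0) -> P1. 3 ppages; refcounts: pp0:2 pp1:2 pp2:2
Op 2: fork(P1) -> P2. 3 ppages; refcounts: pp0:3 pp1:3 pp2:3
Op 3: read(P2, v0) -> 16. No state change.
Op 4: write(P0, v1, 133). refcount(pp1)=3>1 -> COPY to pp3. 4 ppages; refcounts: pp0:3 pp1:2 pp2:3 pp3:1
Op 5: read(P2, v2) -> 25. No state change.
Op 6: write(P0, v1, 184). refcount(pp3)=1 -> write in place. 4 ppages; refcounts: pp0:3 pp1:2 pp2:3 pp3:1
Op 7: fork(P0) -> P3. 4 ppages; refcounts: pp0:4 pp1:2 pp2:4 pp3:2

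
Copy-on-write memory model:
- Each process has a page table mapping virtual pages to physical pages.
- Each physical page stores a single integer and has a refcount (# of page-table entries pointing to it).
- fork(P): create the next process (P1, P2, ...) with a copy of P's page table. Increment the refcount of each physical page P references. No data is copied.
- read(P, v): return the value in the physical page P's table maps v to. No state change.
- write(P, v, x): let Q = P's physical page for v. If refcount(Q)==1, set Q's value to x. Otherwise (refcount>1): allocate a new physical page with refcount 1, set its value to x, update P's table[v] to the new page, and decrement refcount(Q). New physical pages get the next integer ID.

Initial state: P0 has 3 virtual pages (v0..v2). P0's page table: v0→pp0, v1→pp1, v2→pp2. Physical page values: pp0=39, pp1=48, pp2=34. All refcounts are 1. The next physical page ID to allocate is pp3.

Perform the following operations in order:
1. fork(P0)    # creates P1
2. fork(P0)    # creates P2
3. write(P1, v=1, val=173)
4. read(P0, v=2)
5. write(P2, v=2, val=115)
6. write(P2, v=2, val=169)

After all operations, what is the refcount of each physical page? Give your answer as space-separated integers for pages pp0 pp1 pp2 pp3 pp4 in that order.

Op 1: fork(P0) -> P1. 3 ppages; refcounts: pp0:2 pp1:2 pp2:2
Op 2: fork(P0) -> P2. 3 ppages; refcounts: pp0:3 pp1:3 pp2:3
Op 3: write(P1, v1, 173). refcount(pp1)=3>1 -> COPY to pp3. 4 ppages; refcounts: pp0:3 pp1:2 pp2:3 pp3:1
Op 4: read(P0, v2) -> 34. No state change.
Op 5: write(P2, v2, 115). refcount(pp2)=3>1 -> COPY to pp4. 5 ppages; refcounts: pp0:3 pp1:2 pp2:2 pp3:1 pp4:1
Op 6: write(P2, v2, 169). refcount(pp4)=1 -> write in place. 5 ppages; refcounts: pp0:3 pp1:2 pp2:2 pp3:1 pp4:1

Answer: 3 2 2 1 1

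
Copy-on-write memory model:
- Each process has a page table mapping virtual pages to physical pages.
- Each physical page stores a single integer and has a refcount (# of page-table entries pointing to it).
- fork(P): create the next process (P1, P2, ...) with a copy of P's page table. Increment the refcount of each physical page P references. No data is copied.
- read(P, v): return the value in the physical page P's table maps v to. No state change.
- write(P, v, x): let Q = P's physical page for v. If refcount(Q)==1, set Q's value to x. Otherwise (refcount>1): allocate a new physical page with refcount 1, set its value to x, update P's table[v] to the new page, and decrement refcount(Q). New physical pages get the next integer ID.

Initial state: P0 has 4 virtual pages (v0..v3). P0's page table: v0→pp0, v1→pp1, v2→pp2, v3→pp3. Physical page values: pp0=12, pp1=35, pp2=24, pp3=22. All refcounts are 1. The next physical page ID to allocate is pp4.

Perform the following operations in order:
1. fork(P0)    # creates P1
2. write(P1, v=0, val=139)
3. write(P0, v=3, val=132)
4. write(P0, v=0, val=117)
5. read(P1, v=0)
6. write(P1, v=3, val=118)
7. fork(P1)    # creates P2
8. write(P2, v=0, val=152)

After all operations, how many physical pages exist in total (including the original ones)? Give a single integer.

Op 1: fork(P0) -> P1. 4 ppages; refcounts: pp0:2 pp1:2 pp2:2 pp3:2
Op 2: write(P1, v0, 139). refcount(pp0)=2>1 -> COPY to pp4. 5 ppages; refcounts: pp0:1 pp1:2 pp2:2 pp3:2 pp4:1
Op 3: write(P0, v3, 132). refcount(pp3)=2>1 -> COPY to pp5. 6 ppages; refcounts: pp0:1 pp1:2 pp2:2 pp3:1 pp4:1 pp5:1
Op 4: write(P0, v0, 117). refcount(pp0)=1 -> write in place. 6 ppages; refcounts: pp0:1 pp1:2 pp2:2 pp3:1 pp4:1 pp5:1
Op 5: read(P1, v0) -> 139. No state change.
Op 6: write(P1, v3, 118). refcount(pp3)=1 -> write in place. 6 ppages; refcounts: pp0:1 pp1:2 pp2:2 pp3:1 pp4:1 pp5:1
Op 7: fork(P1) -> P2. 6 ppages; refcounts: pp0:1 pp1:3 pp2:3 pp3:2 pp4:2 pp5:1
Op 8: write(P2, v0, 152). refcount(pp4)=2>1 -> COPY to pp6. 7 ppages; refcounts: pp0:1 pp1:3 pp2:3 pp3:2 pp4:1 pp5:1 pp6:1

Answer: 7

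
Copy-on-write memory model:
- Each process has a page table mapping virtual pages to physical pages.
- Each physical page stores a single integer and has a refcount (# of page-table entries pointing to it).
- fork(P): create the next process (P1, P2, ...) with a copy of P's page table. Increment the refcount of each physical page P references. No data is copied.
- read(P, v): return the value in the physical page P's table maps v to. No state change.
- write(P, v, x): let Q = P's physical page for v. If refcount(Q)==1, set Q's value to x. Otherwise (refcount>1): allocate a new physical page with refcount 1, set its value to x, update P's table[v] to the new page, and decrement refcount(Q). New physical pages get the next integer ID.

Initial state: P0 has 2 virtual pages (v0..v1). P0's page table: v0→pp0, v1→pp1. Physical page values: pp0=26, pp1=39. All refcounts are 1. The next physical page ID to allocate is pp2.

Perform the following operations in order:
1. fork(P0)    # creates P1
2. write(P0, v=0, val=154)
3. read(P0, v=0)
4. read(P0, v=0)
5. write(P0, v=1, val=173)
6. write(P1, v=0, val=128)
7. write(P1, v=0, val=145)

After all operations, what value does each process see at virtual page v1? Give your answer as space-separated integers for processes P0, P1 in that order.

Answer: 173 39

Derivation:
Op 1: fork(P0) -> P1. 2 ppages; refcounts: pp0:2 pp1:2
Op 2: write(P0, v0, 154). refcount(pp0)=2>1 -> COPY to pp2. 3 ppages; refcounts: pp0:1 pp1:2 pp2:1
Op 3: read(P0, v0) -> 154. No state change.
Op 4: read(P0, v0) -> 154. No state change.
Op 5: write(P0, v1, 173). refcount(pp1)=2>1 -> COPY to pp3. 4 ppages; refcounts: pp0:1 pp1:1 pp2:1 pp3:1
Op 6: write(P1, v0, 128). refcount(pp0)=1 -> write in place. 4 ppages; refcounts: pp0:1 pp1:1 pp2:1 pp3:1
Op 7: write(P1, v0, 145). refcount(pp0)=1 -> write in place. 4 ppages; refcounts: pp0:1 pp1:1 pp2:1 pp3:1
P0: v1 -> pp3 = 173
P1: v1 -> pp1 = 39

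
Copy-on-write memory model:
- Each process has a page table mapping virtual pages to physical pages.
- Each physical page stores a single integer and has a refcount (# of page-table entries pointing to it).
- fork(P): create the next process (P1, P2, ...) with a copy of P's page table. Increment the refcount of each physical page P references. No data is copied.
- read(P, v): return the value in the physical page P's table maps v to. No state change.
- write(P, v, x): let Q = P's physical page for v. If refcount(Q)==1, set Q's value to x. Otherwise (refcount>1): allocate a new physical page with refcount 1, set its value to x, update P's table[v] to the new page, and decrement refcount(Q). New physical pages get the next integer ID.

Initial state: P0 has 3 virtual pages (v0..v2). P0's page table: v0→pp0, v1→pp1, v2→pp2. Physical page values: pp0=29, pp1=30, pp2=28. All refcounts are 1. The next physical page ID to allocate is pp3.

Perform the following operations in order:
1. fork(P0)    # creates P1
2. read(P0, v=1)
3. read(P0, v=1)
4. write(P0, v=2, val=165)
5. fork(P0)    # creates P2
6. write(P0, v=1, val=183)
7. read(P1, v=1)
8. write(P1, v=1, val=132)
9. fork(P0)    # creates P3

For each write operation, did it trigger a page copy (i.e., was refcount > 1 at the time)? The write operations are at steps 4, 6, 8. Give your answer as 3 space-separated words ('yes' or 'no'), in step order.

Op 1: fork(P0) -> P1. 3 ppages; refcounts: pp0:2 pp1:2 pp2:2
Op 2: read(P0, v1) -> 30. No state change.
Op 3: read(P0, v1) -> 30. No state change.
Op 4: write(P0, v2, 165). refcount(pp2)=2>1 -> COPY to pp3. 4 ppages; refcounts: pp0:2 pp1:2 pp2:1 pp3:1
Op 5: fork(P0) -> P2. 4 ppages; refcounts: pp0:3 pp1:3 pp2:1 pp3:2
Op 6: write(P0, v1, 183). refcount(pp1)=3>1 -> COPY to pp4. 5 ppages; refcounts: pp0:3 pp1:2 pp2:1 pp3:2 pp4:1
Op 7: read(P1, v1) -> 30. No state change.
Op 8: write(P1, v1, 132). refcount(pp1)=2>1 -> COPY to pp5. 6 ppages; refcounts: pp0:3 pp1:1 pp2:1 pp3:2 pp4:1 pp5:1
Op 9: fork(P0) -> P3. 6 ppages; refcounts: pp0:4 pp1:1 pp2:1 pp3:3 pp4:2 pp5:1

yes yes yes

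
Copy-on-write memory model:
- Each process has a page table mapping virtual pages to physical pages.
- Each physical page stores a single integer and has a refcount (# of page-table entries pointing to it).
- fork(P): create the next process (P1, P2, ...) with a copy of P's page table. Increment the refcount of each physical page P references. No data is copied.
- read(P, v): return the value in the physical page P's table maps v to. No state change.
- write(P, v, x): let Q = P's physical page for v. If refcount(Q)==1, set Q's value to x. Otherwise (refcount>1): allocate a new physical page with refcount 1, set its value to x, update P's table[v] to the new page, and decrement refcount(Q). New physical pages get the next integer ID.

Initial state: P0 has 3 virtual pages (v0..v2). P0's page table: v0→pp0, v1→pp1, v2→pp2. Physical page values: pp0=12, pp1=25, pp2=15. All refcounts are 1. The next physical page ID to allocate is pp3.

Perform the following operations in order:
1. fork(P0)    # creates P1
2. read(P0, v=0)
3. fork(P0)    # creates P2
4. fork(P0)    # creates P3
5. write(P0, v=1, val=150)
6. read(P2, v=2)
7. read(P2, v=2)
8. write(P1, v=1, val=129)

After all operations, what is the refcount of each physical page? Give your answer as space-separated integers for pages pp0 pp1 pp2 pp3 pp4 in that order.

Answer: 4 2 4 1 1

Derivation:
Op 1: fork(P0) -> P1. 3 ppages; refcounts: pp0:2 pp1:2 pp2:2
Op 2: read(P0, v0) -> 12. No state change.
Op 3: fork(P0) -> P2. 3 ppages; refcounts: pp0:3 pp1:3 pp2:3
Op 4: fork(P0) -> P3. 3 ppages; refcounts: pp0:4 pp1:4 pp2:4
Op 5: write(P0, v1, 150). refcount(pp1)=4>1 -> COPY to pp3. 4 ppages; refcounts: pp0:4 pp1:3 pp2:4 pp3:1
Op 6: read(P2, v2) -> 15. No state change.
Op 7: read(P2, v2) -> 15. No state change.
Op 8: write(P1, v1, 129). refcount(pp1)=3>1 -> COPY to pp4. 5 ppages; refcounts: pp0:4 pp1:2 pp2:4 pp3:1 pp4:1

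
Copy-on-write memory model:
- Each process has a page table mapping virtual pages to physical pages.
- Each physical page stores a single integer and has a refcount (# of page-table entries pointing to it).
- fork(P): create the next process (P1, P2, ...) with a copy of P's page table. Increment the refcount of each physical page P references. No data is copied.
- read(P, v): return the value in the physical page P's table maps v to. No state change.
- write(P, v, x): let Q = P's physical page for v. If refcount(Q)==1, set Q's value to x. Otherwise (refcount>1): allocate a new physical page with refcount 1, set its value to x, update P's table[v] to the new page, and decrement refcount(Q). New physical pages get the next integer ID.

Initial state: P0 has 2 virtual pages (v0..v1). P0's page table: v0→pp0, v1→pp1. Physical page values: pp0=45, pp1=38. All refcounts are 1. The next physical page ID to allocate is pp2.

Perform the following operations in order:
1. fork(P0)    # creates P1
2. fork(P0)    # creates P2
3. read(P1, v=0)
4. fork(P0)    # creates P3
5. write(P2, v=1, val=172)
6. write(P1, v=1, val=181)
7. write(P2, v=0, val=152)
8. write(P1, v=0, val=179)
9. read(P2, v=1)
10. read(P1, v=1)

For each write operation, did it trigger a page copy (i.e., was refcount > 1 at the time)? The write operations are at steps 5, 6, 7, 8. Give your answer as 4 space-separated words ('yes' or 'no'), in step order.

Op 1: fork(P0) -> P1. 2 ppages; refcounts: pp0:2 pp1:2
Op 2: fork(P0) -> P2. 2 ppages; refcounts: pp0:3 pp1:3
Op 3: read(P1, v0) -> 45. No state change.
Op 4: fork(P0) -> P3. 2 ppages; refcounts: pp0:4 pp1:4
Op 5: write(P2, v1, 172). refcount(pp1)=4>1 -> COPY to pp2. 3 ppages; refcounts: pp0:4 pp1:3 pp2:1
Op 6: write(P1, v1, 181). refcount(pp1)=3>1 -> COPY to pp3. 4 ppages; refcounts: pp0:4 pp1:2 pp2:1 pp3:1
Op 7: write(P2, v0, 152). refcount(pp0)=4>1 -> COPY to pp4. 5 ppages; refcounts: pp0:3 pp1:2 pp2:1 pp3:1 pp4:1
Op 8: write(P1, v0, 179). refcount(pp0)=3>1 -> COPY to pp5. 6 ppages; refcounts: pp0:2 pp1:2 pp2:1 pp3:1 pp4:1 pp5:1
Op 9: read(P2, v1) -> 172. No state change.
Op 10: read(P1, v1) -> 181. No state change.

yes yes yes yes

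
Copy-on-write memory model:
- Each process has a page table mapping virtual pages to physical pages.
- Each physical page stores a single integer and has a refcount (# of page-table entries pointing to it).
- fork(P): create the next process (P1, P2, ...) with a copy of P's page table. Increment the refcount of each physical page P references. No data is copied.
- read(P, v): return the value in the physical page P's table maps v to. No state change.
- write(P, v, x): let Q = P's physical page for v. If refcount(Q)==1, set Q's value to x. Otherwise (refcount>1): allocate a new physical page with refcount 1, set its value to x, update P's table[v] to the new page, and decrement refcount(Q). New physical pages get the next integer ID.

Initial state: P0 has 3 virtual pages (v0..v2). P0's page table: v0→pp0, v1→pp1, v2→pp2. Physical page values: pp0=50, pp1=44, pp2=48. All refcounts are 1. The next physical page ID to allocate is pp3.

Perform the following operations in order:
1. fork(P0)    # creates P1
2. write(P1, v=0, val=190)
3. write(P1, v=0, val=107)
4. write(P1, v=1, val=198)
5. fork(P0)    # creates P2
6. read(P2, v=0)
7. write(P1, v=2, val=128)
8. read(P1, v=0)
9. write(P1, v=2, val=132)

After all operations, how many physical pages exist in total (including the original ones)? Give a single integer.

Op 1: fork(P0) -> P1. 3 ppages; refcounts: pp0:2 pp1:2 pp2:2
Op 2: write(P1, v0, 190). refcount(pp0)=2>1 -> COPY to pp3. 4 ppages; refcounts: pp0:1 pp1:2 pp2:2 pp3:1
Op 3: write(P1, v0, 107). refcount(pp3)=1 -> write in place. 4 ppages; refcounts: pp0:1 pp1:2 pp2:2 pp3:1
Op 4: write(P1, v1, 198). refcount(pp1)=2>1 -> COPY to pp4. 5 ppages; refcounts: pp0:1 pp1:1 pp2:2 pp3:1 pp4:1
Op 5: fork(P0) -> P2. 5 ppages; refcounts: pp0:2 pp1:2 pp2:3 pp3:1 pp4:1
Op 6: read(P2, v0) -> 50. No state change.
Op 7: write(P1, v2, 128). refcount(pp2)=3>1 -> COPY to pp5. 6 ppages; refcounts: pp0:2 pp1:2 pp2:2 pp3:1 pp4:1 pp5:1
Op 8: read(P1, v0) -> 107. No state change.
Op 9: write(P1, v2, 132). refcount(pp5)=1 -> write in place. 6 ppages; refcounts: pp0:2 pp1:2 pp2:2 pp3:1 pp4:1 pp5:1

Answer: 6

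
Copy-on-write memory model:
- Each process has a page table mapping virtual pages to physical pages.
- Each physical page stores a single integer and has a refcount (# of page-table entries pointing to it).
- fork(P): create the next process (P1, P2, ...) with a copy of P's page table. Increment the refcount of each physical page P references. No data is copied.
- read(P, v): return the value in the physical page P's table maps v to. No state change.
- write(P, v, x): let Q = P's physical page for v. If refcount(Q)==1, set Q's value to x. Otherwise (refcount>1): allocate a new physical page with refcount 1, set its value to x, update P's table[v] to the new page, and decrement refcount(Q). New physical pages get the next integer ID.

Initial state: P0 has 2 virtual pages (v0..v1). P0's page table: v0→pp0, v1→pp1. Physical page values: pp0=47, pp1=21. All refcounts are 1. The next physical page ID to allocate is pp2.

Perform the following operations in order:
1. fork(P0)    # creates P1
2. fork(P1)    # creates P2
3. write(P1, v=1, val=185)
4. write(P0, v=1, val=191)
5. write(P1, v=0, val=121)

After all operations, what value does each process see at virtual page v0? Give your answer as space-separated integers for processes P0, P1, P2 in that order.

Op 1: fork(P0) -> P1. 2 ppages; refcounts: pp0:2 pp1:2
Op 2: fork(P1) -> P2. 2 ppages; refcounts: pp0:3 pp1:3
Op 3: write(P1, v1, 185). refcount(pp1)=3>1 -> COPY to pp2. 3 ppages; refcounts: pp0:3 pp1:2 pp2:1
Op 4: write(P0, v1, 191). refcount(pp1)=2>1 -> COPY to pp3. 4 ppages; refcounts: pp0:3 pp1:1 pp2:1 pp3:1
Op 5: write(P1, v0, 121). refcount(pp0)=3>1 -> COPY to pp4. 5 ppages; refcounts: pp0:2 pp1:1 pp2:1 pp3:1 pp4:1
P0: v0 -> pp0 = 47
P1: v0 -> pp4 = 121
P2: v0 -> pp0 = 47

Answer: 47 121 47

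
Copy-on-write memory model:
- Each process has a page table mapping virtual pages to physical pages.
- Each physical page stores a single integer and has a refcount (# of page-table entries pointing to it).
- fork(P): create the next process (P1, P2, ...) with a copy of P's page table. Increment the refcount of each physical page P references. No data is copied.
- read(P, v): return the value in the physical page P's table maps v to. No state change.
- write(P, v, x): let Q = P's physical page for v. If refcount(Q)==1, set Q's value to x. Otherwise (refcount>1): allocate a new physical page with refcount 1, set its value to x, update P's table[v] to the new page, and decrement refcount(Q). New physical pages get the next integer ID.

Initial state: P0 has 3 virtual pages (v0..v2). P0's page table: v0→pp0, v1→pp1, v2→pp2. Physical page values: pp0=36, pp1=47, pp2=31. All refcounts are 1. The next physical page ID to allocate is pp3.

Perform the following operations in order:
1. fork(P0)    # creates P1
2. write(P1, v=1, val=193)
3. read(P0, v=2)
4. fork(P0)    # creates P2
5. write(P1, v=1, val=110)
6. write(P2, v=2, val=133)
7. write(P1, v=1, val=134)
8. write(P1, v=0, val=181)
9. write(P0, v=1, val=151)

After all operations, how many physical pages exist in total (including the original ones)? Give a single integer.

Answer: 7

Derivation:
Op 1: fork(P0) -> P1. 3 ppages; refcounts: pp0:2 pp1:2 pp2:2
Op 2: write(P1, v1, 193). refcount(pp1)=2>1 -> COPY to pp3. 4 ppages; refcounts: pp0:2 pp1:1 pp2:2 pp3:1
Op 3: read(P0, v2) -> 31. No state change.
Op 4: fork(P0) -> P2. 4 ppages; refcounts: pp0:3 pp1:2 pp2:3 pp3:1
Op 5: write(P1, v1, 110). refcount(pp3)=1 -> write in place. 4 ppages; refcounts: pp0:3 pp1:2 pp2:3 pp3:1
Op 6: write(P2, v2, 133). refcount(pp2)=3>1 -> COPY to pp4. 5 ppages; refcounts: pp0:3 pp1:2 pp2:2 pp3:1 pp4:1
Op 7: write(P1, v1, 134). refcount(pp3)=1 -> write in place. 5 ppages; refcounts: pp0:3 pp1:2 pp2:2 pp3:1 pp4:1
Op 8: write(P1, v0, 181). refcount(pp0)=3>1 -> COPY to pp5. 6 ppages; refcounts: pp0:2 pp1:2 pp2:2 pp3:1 pp4:1 pp5:1
Op 9: write(P0, v1, 151). refcount(pp1)=2>1 -> COPY to pp6. 7 ppages; refcounts: pp0:2 pp1:1 pp2:2 pp3:1 pp4:1 pp5:1 pp6:1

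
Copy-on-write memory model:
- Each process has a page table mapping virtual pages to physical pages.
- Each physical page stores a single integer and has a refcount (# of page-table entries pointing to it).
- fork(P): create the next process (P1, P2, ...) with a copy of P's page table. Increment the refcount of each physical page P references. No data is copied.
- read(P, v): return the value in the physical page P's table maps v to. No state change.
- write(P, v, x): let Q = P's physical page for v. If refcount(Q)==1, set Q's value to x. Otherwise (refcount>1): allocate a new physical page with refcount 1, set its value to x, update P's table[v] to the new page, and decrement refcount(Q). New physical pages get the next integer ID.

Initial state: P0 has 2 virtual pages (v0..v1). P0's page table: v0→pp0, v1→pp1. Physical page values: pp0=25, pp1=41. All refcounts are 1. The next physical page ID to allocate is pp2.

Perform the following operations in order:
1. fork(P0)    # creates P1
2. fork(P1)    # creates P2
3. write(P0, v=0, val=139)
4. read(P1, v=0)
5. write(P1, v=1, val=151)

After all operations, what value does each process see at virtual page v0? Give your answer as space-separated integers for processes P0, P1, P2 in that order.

Op 1: fork(P0) -> P1. 2 ppages; refcounts: pp0:2 pp1:2
Op 2: fork(P1) -> P2. 2 ppages; refcounts: pp0:3 pp1:3
Op 3: write(P0, v0, 139). refcount(pp0)=3>1 -> COPY to pp2. 3 ppages; refcounts: pp0:2 pp1:3 pp2:1
Op 4: read(P1, v0) -> 25. No state change.
Op 5: write(P1, v1, 151). refcount(pp1)=3>1 -> COPY to pp3. 4 ppages; refcounts: pp0:2 pp1:2 pp2:1 pp3:1
P0: v0 -> pp2 = 139
P1: v0 -> pp0 = 25
P2: v0 -> pp0 = 25

Answer: 139 25 25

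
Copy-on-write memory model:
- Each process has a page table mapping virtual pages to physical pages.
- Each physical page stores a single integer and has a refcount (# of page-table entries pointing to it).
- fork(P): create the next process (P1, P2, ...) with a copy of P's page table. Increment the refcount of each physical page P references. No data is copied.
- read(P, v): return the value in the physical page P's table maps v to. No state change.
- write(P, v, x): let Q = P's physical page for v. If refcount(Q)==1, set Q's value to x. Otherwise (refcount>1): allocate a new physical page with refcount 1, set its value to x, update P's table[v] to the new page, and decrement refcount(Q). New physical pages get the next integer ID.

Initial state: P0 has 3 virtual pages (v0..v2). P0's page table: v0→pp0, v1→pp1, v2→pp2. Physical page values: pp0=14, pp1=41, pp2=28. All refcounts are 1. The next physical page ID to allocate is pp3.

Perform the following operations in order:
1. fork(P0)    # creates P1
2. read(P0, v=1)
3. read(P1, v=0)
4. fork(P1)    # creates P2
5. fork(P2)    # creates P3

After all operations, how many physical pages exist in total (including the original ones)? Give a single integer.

Answer: 3

Derivation:
Op 1: fork(P0) -> P1. 3 ppages; refcounts: pp0:2 pp1:2 pp2:2
Op 2: read(P0, v1) -> 41. No state change.
Op 3: read(P1, v0) -> 14. No state change.
Op 4: fork(P1) -> P2. 3 ppages; refcounts: pp0:3 pp1:3 pp2:3
Op 5: fork(P2) -> P3. 3 ppages; refcounts: pp0:4 pp1:4 pp2:4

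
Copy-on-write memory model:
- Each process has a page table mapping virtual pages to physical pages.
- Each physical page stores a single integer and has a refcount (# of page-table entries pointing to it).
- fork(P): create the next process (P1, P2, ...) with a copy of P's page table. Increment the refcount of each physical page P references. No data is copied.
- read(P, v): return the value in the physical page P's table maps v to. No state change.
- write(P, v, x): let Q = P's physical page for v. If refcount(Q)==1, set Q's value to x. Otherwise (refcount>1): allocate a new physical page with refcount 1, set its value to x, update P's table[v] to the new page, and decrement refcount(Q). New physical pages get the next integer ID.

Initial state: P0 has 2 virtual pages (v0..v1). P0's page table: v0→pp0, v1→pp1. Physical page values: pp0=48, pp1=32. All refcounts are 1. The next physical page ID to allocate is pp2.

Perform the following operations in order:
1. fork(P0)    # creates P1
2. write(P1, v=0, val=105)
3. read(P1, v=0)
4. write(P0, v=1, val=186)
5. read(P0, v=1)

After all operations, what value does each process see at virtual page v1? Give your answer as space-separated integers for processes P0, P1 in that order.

Answer: 186 32

Derivation:
Op 1: fork(P0) -> P1. 2 ppages; refcounts: pp0:2 pp1:2
Op 2: write(P1, v0, 105). refcount(pp0)=2>1 -> COPY to pp2. 3 ppages; refcounts: pp0:1 pp1:2 pp2:1
Op 3: read(P1, v0) -> 105. No state change.
Op 4: write(P0, v1, 186). refcount(pp1)=2>1 -> COPY to pp3. 4 ppages; refcounts: pp0:1 pp1:1 pp2:1 pp3:1
Op 5: read(P0, v1) -> 186. No state change.
P0: v1 -> pp3 = 186
P1: v1 -> pp1 = 32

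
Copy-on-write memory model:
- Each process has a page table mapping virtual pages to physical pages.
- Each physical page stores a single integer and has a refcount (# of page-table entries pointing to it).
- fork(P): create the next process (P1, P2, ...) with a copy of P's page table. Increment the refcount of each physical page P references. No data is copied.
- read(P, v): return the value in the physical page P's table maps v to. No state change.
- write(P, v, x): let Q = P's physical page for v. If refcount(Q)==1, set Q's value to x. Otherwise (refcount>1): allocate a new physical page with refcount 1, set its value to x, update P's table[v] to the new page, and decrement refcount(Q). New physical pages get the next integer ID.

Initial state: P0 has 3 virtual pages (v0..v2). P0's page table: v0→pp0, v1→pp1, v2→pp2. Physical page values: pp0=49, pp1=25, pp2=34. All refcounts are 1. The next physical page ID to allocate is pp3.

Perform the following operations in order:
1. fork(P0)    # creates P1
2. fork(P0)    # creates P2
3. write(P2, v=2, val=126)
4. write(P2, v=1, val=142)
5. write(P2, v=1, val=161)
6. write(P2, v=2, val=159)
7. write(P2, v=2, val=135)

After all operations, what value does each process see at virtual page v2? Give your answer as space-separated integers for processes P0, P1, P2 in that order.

Answer: 34 34 135

Derivation:
Op 1: fork(P0) -> P1. 3 ppages; refcounts: pp0:2 pp1:2 pp2:2
Op 2: fork(P0) -> P2. 3 ppages; refcounts: pp0:3 pp1:3 pp2:3
Op 3: write(P2, v2, 126). refcount(pp2)=3>1 -> COPY to pp3. 4 ppages; refcounts: pp0:3 pp1:3 pp2:2 pp3:1
Op 4: write(P2, v1, 142). refcount(pp1)=3>1 -> COPY to pp4. 5 ppages; refcounts: pp0:3 pp1:2 pp2:2 pp3:1 pp4:1
Op 5: write(P2, v1, 161). refcount(pp4)=1 -> write in place. 5 ppages; refcounts: pp0:3 pp1:2 pp2:2 pp3:1 pp4:1
Op 6: write(P2, v2, 159). refcount(pp3)=1 -> write in place. 5 ppages; refcounts: pp0:3 pp1:2 pp2:2 pp3:1 pp4:1
Op 7: write(P2, v2, 135). refcount(pp3)=1 -> write in place. 5 ppages; refcounts: pp0:3 pp1:2 pp2:2 pp3:1 pp4:1
P0: v2 -> pp2 = 34
P1: v2 -> pp2 = 34
P2: v2 -> pp3 = 135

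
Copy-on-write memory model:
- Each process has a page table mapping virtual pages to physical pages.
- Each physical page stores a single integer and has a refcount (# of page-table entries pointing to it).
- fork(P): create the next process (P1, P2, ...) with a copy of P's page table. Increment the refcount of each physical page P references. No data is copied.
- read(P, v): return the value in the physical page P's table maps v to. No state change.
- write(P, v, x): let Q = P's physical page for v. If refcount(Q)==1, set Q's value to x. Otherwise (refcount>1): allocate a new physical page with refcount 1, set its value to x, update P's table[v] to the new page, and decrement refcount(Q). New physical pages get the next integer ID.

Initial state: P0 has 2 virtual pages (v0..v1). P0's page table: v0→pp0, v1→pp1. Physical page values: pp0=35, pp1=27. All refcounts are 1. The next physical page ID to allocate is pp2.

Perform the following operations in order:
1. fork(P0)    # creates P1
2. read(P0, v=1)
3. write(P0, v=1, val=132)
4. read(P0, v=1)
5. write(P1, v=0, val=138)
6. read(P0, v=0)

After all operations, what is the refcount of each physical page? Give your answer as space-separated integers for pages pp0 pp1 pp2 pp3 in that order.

Op 1: fork(P0) -> P1. 2 ppages; refcounts: pp0:2 pp1:2
Op 2: read(P0, v1) -> 27. No state change.
Op 3: write(P0, v1, 132). refcount(pp1)=2>1 -> COPY to pp2. 3 ppages; refcounts: pp0:2 pp1:1 pp2:1
Op 4: read(P0, v1) -> 132. No state change.
Op 5: write(P1, v0, 138). refcount(pp0)=2>1 -> COPY to pp3. 4 ppages; refcounts: pp0:1 pp1:1 pp2:1 pp3:1
Op 6: read(P0, v0) -> 35. No state change.

Answer: 1 1 1 1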